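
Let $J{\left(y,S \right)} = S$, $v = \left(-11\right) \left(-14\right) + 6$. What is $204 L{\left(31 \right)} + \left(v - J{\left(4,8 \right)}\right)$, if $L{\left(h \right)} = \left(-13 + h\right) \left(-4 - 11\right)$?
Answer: $-54928$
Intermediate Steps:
$v = 160$ ($v = 154 + 6 = 160$)
$L{\left(h \right)} = 195 - 15 h$ ($L{\left(h \right)} = \left(-13 + h\right) \left(-15\right) = 195 - 15 h$)
$204 L{\left(31 \right)} + \left(v - J{\left(4,8 \right)}\right) = 204 \left(195 - 465\right) + \left(160 - 8\right) = 204 \left(-270\right) + 152 = -55080 + 152 = -54928$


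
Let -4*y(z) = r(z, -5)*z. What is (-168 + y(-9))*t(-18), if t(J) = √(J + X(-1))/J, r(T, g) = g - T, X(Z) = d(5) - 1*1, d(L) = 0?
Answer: 53*I*√19/6 ≈ 38.504*I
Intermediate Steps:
X(Z) = -1 (X(Z) = 0 - 1*1 = 0 - 1 = -1)
t(J) = √(-1 + J)/J (t(J) = √(J - 1)/J = √(-1 + J)/J)
y(z) = -z*(-5 - z)/4 (y(z) = -(-5 - z)*z/4 = -z*(-5 - z)/4)
(-168 + y(-9))*t(-18) = (-168 + (¼)*(-9)*(5 - 9))*(√(-1 - 18)/(-18)) = (-168 + (¼)*(-9)*(-4))*(-I*√19/18) = (-168 + 9)*(-I*√19/18) = -(-53)*I*√19/6 = 53*I*√19/6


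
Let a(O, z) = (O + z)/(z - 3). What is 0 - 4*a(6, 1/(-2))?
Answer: 44/7 ≈ 6.2857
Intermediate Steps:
a(O, z) = (O + z)/(-3 + z)
0 - 4*a(6, 1/(-2)) = 0 - 4*(6 + 1/(-2))/(-3 + 1/(-2)) = 0 - 4*(6 - ½)/(-3 - ½) = 0 - 4*11/((-7/2)*2) = 0 - (-8)*11/(7*2) = 0 - 4*(-11/7) = 0 + 44/7 = 44/7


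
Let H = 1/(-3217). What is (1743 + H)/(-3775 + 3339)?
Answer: -2803615/701306 ≈ -3.9977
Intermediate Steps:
H = -1/3217 ≈ -0.00031085
(1743 + H)/(-3775 + 3339) = (1743 - 1/3217)/(-3775 + 3339) = (5607230/3217)/(-436) = (5607230/3217)*(-1/436) = -2803615/701306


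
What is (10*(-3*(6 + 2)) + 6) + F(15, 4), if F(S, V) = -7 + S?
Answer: -226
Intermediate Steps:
(10*(-3*(6 + 2)) + 6) + F(15, 4) = (10*(-3*(6 + 2)) + 6) + (-7 + 15) = (10*(-3*8) + 6) + 8 = (10*(-24) + 6) + 8 = (-240 + 6) + 8 = -234 + 8 = -226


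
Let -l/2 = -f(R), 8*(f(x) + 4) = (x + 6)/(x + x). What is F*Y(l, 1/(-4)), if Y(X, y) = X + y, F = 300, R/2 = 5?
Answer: -2415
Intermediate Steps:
R = 10 (R = 2*5 = 10)
f(x) = -4 + (6 + x)/(16*x) (f(x) = -4 + ((x + 6)/(x + x))/8 = -4 + ((6 + x)/((2*x)))/8 = -4 + ((6 + x)*(1/(2*x)))/8 = -4 + ((6 + x)/(2*x))/8 = -4 + (6 + x)/(16*x))
l = -39/5 (l = -(-2)*(3/16)*(2 - 21*10)/10 = -(-2)*(3/16)*(⅒)*(2 - 210) = -(-2)*(3/16)*(⅒)*(-208) = -(-2)*(-39)/10 = -2*39/10 = -39/5 ≈ -7.8000)
F*Y(l, 1/(-4)) = 300*(-39/5 + 1/(-4)) = 300*(-39/5 - ¼) = 300*(-161/20) = -2415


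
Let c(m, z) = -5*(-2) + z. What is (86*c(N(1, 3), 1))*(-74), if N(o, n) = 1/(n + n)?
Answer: -70004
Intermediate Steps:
N(o, n) = 1/(2*n)
c(m, z) = 10 + z
(86*c(N(1, 3), 1))*(-74) = (86*(10 + 1))*(-74) = (86*11)*(-74) = 946*(-74) = -70004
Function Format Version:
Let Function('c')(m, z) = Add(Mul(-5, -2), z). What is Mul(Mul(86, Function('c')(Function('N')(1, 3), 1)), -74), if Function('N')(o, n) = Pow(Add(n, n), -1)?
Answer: -70004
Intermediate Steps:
Function('N')(o, n) = Mul(Rational(1, 2), Pow(n, -1)) (Function('N')(o, n) = Pow(Mul(2, n), -1) = Mul(Rational(1, 2), Pow(n, -1)))
Function('c')(m, z) = Add(10, z)
Mul(Mul(86, Function('c')(Function('N')(1, 3), 1)), -74) = Mul(Mul(86, Add(10, 1)), -74) = Mul(Mul(86, 11), -74) = Mul(946, -74) = -70004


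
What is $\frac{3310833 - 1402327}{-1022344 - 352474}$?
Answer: $- \frac{954253}{687409} \approx -1.3882$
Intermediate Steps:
$\frac{3310833 - 1402327}{-1022344 - 352474} = \frac{1908506}{-1374818} = 1908506 \left(- \frac{1}{1374818}\right) = - \frac{954253}{687409}$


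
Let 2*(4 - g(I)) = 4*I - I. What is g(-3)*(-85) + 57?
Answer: -1331/2 ≈ -665.50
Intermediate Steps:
g(I) = 4 - 3*I/2 (g(I) = 4 - (4*I - I)/2 = 4 - 3*I/2)
g(-3)*(-85) + 57 = (4 - 3/2*(-3))*(-85) + 57 = (4 + 9/2)*(-85) + 57 = (17/2)*(-85) + 57 = -1445/2 + 57 = -1331/2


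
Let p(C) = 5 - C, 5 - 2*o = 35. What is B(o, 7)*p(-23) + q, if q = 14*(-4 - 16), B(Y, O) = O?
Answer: -84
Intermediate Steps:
o = -15 (o = 5/2 - ½*35 = 5/2 - 35/2 = -15)
q = -280 (q = 14*(-20) = -280)
B(o, 7)*p(-23) + q = 7*(5 - 1*(-23)) - 280 = 7*(5 + 23) - 280 = 7*28 - 280 = 196 - 280 = -84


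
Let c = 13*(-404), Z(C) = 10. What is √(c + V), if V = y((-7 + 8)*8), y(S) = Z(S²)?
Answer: I*√5242 ≈ 72.402*I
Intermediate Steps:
y(S) = 10
c = -5252
V = 10
√(c + V) = √(-5252 + 10) = √(-5242) = I*√5242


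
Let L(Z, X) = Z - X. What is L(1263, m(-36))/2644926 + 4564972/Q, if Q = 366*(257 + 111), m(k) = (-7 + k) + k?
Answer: 167697137269/4947774904 ≈ 33.893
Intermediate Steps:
m(k) = -7 + 2*k
Q = 134688 (Q = 366*368 = 134688)
L(1263, m(-36))/2644926 + 4564972/Q = (1263 - (-7 + 2*(-36)))/2644926 + 4564972/134688 = (1263 - (-7 - 72))*(1/2644926) + 4564972*(1/134688) = (1263 - 1*(-79))*(1/2644926) + 1141243/33672 = (1263 + 79)*(1/2644926) + 1141243/33672 = 1342*(1/2644926) + 1141243/33672 = 671/1322463 + 1141243/33672 = 167697137269/4947774904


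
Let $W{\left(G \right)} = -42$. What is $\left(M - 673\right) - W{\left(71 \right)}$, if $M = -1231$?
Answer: $-1862$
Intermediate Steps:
$\left(M - 673\right) - W{\left(71 \right)} = \left(-1231 - 673\right) - -42 = \left(-1231 - 673\right) + 42 = -1904 + 42 = -1862$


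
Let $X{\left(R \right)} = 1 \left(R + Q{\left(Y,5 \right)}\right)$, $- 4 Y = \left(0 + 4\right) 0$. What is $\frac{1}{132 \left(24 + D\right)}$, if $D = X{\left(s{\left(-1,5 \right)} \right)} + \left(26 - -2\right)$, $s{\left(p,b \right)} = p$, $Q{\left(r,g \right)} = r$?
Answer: $\frac{1}{6732} \approx 0.00014854$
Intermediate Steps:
$Y = 0$ ($Y = - \frac{\left(0 + 4\right) 0}{4} = - \frac{4 \cdot 0}{4} = \left(- \frac{1}{4}\right) 0 = 0$)
$X{\left(R \right)} = R$ ($X{\left(R \right)} = 1 \left(R + 0\right) = 1 R = R$)
$D = 27$ ($D = -1 + \left(26 - -2\right) = -1 + \left(26 + 2\right) = -1 + 28 = 27$)
$\frac{1}{132 \left(24 + D\right)} = \frac{1}{132 \left(24 + 27\right)} = \frac{1}{132 \cdot 51} = \frac{1}{6732}$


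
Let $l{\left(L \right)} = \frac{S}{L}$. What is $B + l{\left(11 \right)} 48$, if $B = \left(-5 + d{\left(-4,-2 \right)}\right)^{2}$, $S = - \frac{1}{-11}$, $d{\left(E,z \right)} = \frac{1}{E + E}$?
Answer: $\frac{206473}{7744} \approx 26.662$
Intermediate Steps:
$d{\left(E,z \right)} = \frac{1}{2 E}$
$S = \frac{1}{11}$ ($S = \left(-1\right) \left(- \frac{1}{11}\right) = \frac{1}{11} \approx 0.090909$)
$l{\left(L \right)} = \frac{1}{11 L}$
$B = \frac{1681}{64}$ ($B = \left(-5 + \frac{1}{2 \left(-4\right)}\right)^{2} = \left(-5 + \frac{1}{2} \left(- \frac{1}{4}\right)\right)^{2} = \left(-5 - \frac{1}{8}\right)^{2} = \left(- \frac{41}{8}\right)^{2} = \frac{1681}{64} \approx 26.266$)
$B + l{\left(11 \right)} 48 = \frac{1681}{64} + \frac{1}{11 \cdot 11} \cdot 48 = \frac{1681}{64} + \frac{1}{11} \cdot \frac{1}{11} \cdot 48 = \frac{1681}{64} + \frac{1}{121} \cdot 48 = \frac{1681}{64} + \frac{48}{121} = \frac{206473}{7744}$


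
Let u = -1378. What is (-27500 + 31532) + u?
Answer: 2654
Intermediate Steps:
(-27500 + 31532) + u = (-27500 + 31532) - 1378 = 4032 - 1378 = 2654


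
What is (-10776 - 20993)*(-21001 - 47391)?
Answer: 2172745448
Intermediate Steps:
(-10776 - 20993)*(-21001 - 47391) = -31769*(-68392) = 2172745448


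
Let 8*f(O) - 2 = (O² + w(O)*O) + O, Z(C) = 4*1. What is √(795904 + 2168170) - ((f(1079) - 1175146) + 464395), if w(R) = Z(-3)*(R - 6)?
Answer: -55191/4 + √2964074 ≈ -12076.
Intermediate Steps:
Z(C) = 4
w(R) = -24 + 4*R (w(R) = 4*(R - 6) = 4*(-6 + R) = -24 + 4*R)
f(O) = ¼ + O/8 + O²/8 + O*(-24 + 4*O)/8 (f(O) = ¼ + ((O² + (-24 + 4*O)*O) + O)/8 = ¼ + ((O² + O*(-24 + 4*O)) + O)/8 = ¼ + (O + O² + O*(-24 + 4*O))/8 = ¼ + (O/8 + O²/8 + O*(-24 + 4*O)/8) = ¼ + O/8 + O²/8 + O*(-24 + 4*O)/8)
√(795904 + 2168170) - ((f(1079) - 1175146) + 464395) = √(795904 + 2168170) - (((¼ - 23/8*1079 + (5/8)*1079²) - 1175146) + 464395) = √2964074 - (((¼ - 24817/8 + (5/8)*1164241) - 1175146) + 464395) = √2964074 - (((¼ - 24817/8 + 5821205/8) - 1175146) + 464395) = √2964074 - ((2898195/4 - 1175146) + 464395) = √2964074 - (-1802389/4 + 464395) = √2964074 - 1*55191/4 = √2964074 - 55191/4 = -55191/4 + √2964074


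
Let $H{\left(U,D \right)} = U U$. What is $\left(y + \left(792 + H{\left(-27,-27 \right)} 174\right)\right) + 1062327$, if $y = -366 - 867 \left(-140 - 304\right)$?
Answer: $1574547$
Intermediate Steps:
$H{\left(U,D \right)} = U^{2}$
$y = 384582$ ($y = -366 - -384948 = -366 + 384948 = 384582$)
$\left(y + \left(792 + H{\left(-27,-27 \right)} 174\right)\right) + 1062327 = \left(384582 + \left(792 + \left(-27\right)^{2} \cdot 174\right)\right) + 1062327 = \left(384582 + \left(792 + 729 \cdot 174\right)\right) + 1062327 = \left(384582 + \left(792 + 126846\right)\right) + 1062327 = \left(384582 + 127638\right) + 1062327 = 512220 + 1062327 = 1574547$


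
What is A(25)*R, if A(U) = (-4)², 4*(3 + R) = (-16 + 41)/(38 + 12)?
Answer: -46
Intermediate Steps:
R = -23/8 (R = -3 + ((-16 + 41)/(38 + 12))/4 = -3 + (25/50)/4 = -3 + (25*(1/50))/4 = -3 + (¼)*(½) = -3 + ⅛ = -23/8 ≈ -2.8750)
A(U) = 16
A(25)*R = 16*(-23/8) = -46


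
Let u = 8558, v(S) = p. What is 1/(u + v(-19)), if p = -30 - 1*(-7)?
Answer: 1/8535 ≈ 0.00011716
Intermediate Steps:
p = -23 (p = -30 + 7 = -23)
v(S) = -23
1/(u + v(-19)) = 1/(8558 - 23) = 1/8535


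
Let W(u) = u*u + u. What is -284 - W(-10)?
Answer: -374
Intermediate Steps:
W(u) = u + u² (W(u) = u² + u = u + u²)
-284 - W(-10) = -284 - (-10)*(1 - 10) = -284 - (-10)*(-9) = -284 - 1*90 = -284 - 90 = -374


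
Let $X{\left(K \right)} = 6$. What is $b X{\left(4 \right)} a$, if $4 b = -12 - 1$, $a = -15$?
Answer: $\frac{585}{2} \approx 292.5$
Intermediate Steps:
$b = - \frac{13}{4}$ ($b = \frac{-12 - 1}{4} = \frac{1}{4} \left(-13\right) = - \frac{13}{4} \approx -3.25$)
$b X{\left(4 \right)} a = \left(- \frac{13}{4}\right) 6 \left(-15\right) = \left(- \frac{39}{2}\right) \left(-15\right) = \frac{585}{2}$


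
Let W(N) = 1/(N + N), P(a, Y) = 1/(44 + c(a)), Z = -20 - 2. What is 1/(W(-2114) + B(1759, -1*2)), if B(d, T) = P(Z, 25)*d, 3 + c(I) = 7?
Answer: 50736/1859251 ≈ 0.027288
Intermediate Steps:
c(I) = 4 (c(I) = -3 + 7 = 4)
Z = -22
P(a, Y) = 1/48 (P(a, Y) = 1/(44 + 4) = 1/48)
W(N) = 1/(2*N)
B(d, T) = d/48
1/(W(-2114) + B(1759, -1*2)) = 1/((½)/(-2114) + (1/48)*1759) = 1/((½)*(-1/2114) + 1759/48) = 1/(-1/4228 + 1759/48) = 1/(1859251/50736) = 50736/1859251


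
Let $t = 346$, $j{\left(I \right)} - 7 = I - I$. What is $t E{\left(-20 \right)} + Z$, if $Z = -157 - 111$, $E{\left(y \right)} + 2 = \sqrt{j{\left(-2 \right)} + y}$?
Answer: $-960 + 346 i \sqrt{13} \approx -960.0 + 1247.5 i$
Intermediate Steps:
$j{\left(I \right)} = 7$ ($j{\left(I \right)} = 7 + \left(I - I\right) = 7 + 0 = 7$)
$E{\left(y \right)} = -2 + \sqrt{7 + y}$
$Z = -268$ ($Z = -157 - 111 = -268$)
$t E{\left(-20 \right)} + Z = 346 \left(-2 + \sqrt{7 - 20}\right) - 268 = 346 \left(-2 + \sqrt{-13}\right) - 268 = 346 \left(-2 + i \sqrt{13}\right) - 268 = \left(-692 + 346 i \sqrt{13}\right) - 268 = -960 + 346 i \sqrt{13}$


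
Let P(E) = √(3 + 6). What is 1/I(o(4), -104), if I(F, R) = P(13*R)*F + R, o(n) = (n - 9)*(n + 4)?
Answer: -1/224 ≈ -0.0044643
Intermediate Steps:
P(E) = 3 (P(E) = √9 = 3)
o(n) = (-9 + n)*(4 + n)
I(F, R) = R + 3*F (I(F, R) = 3*F + R = R + 3*F)
1/I(o(4), -104) = 1/(-104 + 3*(-36 + 4² - 5*4)) = 1/(-104 + 3*(-36 + 16 - 20)) = 1/(-104 + 3*(-40)) = 1/(-104 - 120) = 1/(-224) = -1/224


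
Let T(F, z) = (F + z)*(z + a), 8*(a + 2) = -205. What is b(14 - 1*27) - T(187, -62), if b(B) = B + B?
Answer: 89417/8 ≈ 11177.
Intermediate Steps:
a = -221/8 (a = -2 + (⅛)*(-205) = -2 - 205/8 = -221/8 ≈ -27.625)
T(F, z) = (-221/8 + z)*(F + z) (T(F, z) = (F + z)*(z - 221/8) = (F + z)*(-221/8 + z) = (-221/8 + z)*(F + z))
b(B) = 2*B
b(14 - 1*27) - T(187, -62) = 2*(14 - 1*27) - ((-62)² - 221/8*187 - 221/8*(-62) + 187*(-62)) = 2*(14 - 27) - (3844 - 41327/8 + 6851/4 - 11594) = 2*(-13) - 1*(-89625/8) = -26 + 89625/8 = 89417/8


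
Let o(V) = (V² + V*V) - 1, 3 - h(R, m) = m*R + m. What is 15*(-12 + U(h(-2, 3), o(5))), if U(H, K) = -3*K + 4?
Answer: -2325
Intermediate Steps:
h(R, m) = 3 - m - R*m (h(R, m) = 3 - (m*R + m) = 3 - (R*m + m) = 3 - (m + R*m) = 3 + (-m - R*m) = 3 - m - R*m)
o(V) = -1 + 2*V² (o(V) = (V² + V²) - 1 = 2*V² - 1 = -1 + 2*V²)
U(H, K) = 4 - 3*K
15*(-12 + U(h(-2, 3), o(5))) = 15*(-12 + (4 - 3*(-1 + 2*5²))) = 15*(-12 + (4 - 3*(-1 + 2*25))) = 15*(-12 + (4 - 3*(-1 + 50))) = 15*(-12 + (4 - 3*49)) = 15*(-12 + (4 - 147)) = 15*(-12 - 143) = 15*(-155) = -2325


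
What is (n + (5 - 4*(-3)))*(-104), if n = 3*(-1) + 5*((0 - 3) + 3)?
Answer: -1456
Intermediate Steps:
n = -3 (n = -3 + 5*(-3 + 3) = -3 + 5*0 = -3 + 0 = -3)
(n + (5 - 4*(-3)))*(-104) = (-3 + (5 - 4*(-3)))*(-104) = (-3 + (5 + 12))*(-104) = (-3 + 17)*(-104) = 14*(-104) = -1456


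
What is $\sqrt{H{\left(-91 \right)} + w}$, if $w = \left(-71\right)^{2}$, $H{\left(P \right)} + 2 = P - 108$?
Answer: $22 \sqrt{10} \approx 69.57$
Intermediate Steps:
$H{\left(P \right)} = -110 + P$ ($H{\left(P \right)} = -2 + \left(P - 108\right) = -2 + \left(-108 + P\right) = -110 + P$)
$w = 5041$
$\sqrt{H{\left(-91 \right)} + w} = \sqrt{\left(-110 - 91\right) + 5041} = \sqrt{-201 + 5041} = \sqrt{4840} = 22 \sqrt{10}$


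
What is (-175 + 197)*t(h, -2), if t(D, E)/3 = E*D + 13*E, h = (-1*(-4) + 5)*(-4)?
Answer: 3036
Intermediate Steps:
h = -36 (h = (4 + 5)*(-4) = 9*(-4) = -36)
t(D, E) = 39*E + 3*D*E (t(D, E) = 3*(E*D + 13*E) = 3*(D*E + 13*E) = 3*(13*E + D*E) = 39*E + 3*D*E)
(-175 + 197)*t(h, -2) = (-175 + 197)*(3*(-2)*(13 - 36)) = 22*(3*(-2)*(-23)) = 22*138 = 3036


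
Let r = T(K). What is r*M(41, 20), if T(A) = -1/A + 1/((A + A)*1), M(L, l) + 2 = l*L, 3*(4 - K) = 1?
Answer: -1227/11 ≈ -111.55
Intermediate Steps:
K = 11/3 (K = 4 - 1/3*1 = 4 - 1/3 = 11/3 ≈ 3.6667)
M(L, l) = -2 + L*l (M(L, l) = -2 + l*L = -2 + L*l)
T(A) = -1/(2*A) (T(A) = -1/A + 1/(2*A) = -1/(2*A))
r = -3/22 (r = -1/(2*11/3) = -1/2*3/11 = -3/22 ≈ -0.13636)
r*M(41, 20) = -3*(-2 + 41*20)/22 = -3*(-2 + 820)/22 = -3/22*818 = -1227/11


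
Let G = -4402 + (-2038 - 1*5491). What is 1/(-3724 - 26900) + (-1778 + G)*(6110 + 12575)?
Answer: -7844419212961/30624 ≈ -2.5615e+8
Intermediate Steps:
G = -11931 (G = -4402 + (-2038 - 5491) = -4402 - 7529 = -11931)
1/(-3724 - 26900) + (-1778 + G)*(6110 + 12575) = 1/(-3724 - 26900) + (-1778 - 11931)*(6110 + 12575) = 1/(-30624) - 13709*18685 = -1/30624 - 256152665 = -7844419212961/30624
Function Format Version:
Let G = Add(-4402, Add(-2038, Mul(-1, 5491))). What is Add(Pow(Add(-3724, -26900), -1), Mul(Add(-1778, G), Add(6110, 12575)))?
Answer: Rational(-7844419212961, 30624) ≈ -2.5615e+8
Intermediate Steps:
G = -11931 (G = Add(-4402, Add(-2038, -5491)) = Add(-4402, -7529) = -11931)
Add(Pow(Add(-3724, -26900), -1), Mul(Add(-1778, G), Add(6110, 12575))) = Add(Pow(Add(-3724, -26900), -1), Mul(Add(-1778, -11931), Add(6110, 12575))) = Add(Pow(-30624, -1), Mul(-13709, 18685)) = Add(Rational(-1, 30624), -256152665) = Rational(-7844419212961, 30624)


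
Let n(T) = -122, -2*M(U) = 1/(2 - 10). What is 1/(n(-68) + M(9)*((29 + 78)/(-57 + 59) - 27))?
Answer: -32/3851 ≈ -0.0083095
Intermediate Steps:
M(U) = 1/16 (M(U) = -1/(2*(2 - 10)) = -1/2/(-8) = -1/2*(-1/8) = 1/16)
1/(n(-68) + M(9)*((29 + 78)/(-57 + 59) - 27)) = 1/(-122 + ((29 + 78)/(-57 + 59) - 27)/16) = 1/(-122 + (107/2 - 27)/16) = 1/(-122 + (1/16)*(53/2)) = 1/(-122 + 53/32) = 1/(-3851/32) = -32/3851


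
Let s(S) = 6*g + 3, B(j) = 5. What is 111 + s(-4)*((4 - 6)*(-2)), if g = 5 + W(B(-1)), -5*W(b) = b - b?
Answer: 243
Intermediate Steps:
W(b) = 0 (W(b) = -(b - b)/5 = -1/5*0 = 0)
g = 5 (g = 5 + 0 = 5)
s(S) = 33 (s(S) = 6*5 + 3 = 30 + 3 = 33)
111 + s(-4)*((4 - 6)*(-2)) = 111 + 33*((4 - 6)*(-2)) = 111 + 33*(-2*(-2)) = 111 + 33*4 = 111 + 132 = 243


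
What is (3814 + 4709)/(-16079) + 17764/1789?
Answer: 270379709/28765331 ≈ 9.3995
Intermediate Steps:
(3814 + 4709)/(-16079) + 17764/1789 = 8523*(-1/16079) + 17764*(1/1789) = -8523/16079 + 17764/1789 = 270379709/28765331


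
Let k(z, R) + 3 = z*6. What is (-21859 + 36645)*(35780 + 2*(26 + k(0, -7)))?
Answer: 529723236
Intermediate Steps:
k(z, R) = -3 + 6*z (k(z, R) = -3 + z*6 = -3 + 6*z)
(-21859 + 36645)*(35780 + 2*(26 + k(0, -7))) = (-21859 + 36645)*(35780 + 2*(26 + (-3 + 6*0))) = 14786*(35780 + 2*(26 + (-3 + 0))) = 14786*(35780 + 2*(26 - 3)) = 14786*(35780 + 2*23) = 14786*(35780 + 46) = 14786*35826 = 529723236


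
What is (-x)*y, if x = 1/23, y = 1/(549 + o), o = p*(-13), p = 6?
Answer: -1/10833 ≈ -9.2310e-5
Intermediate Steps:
o = -78 (o = 6*(-13) = -78)
y = 1/471 (y = 1/(549 - 78) = 1/471 ≈ 0.0021231)
x = 1/23 ≈ 0.043478
(-x)*y = -1*1/23*(1/471) = -1/23*1/471 = -1/10833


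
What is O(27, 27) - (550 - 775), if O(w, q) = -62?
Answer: 163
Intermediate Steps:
O(27, 27) - (550 - 775) = -62 - (550 - 775) = -62 - 1*(-225) = -62 + 225 = 163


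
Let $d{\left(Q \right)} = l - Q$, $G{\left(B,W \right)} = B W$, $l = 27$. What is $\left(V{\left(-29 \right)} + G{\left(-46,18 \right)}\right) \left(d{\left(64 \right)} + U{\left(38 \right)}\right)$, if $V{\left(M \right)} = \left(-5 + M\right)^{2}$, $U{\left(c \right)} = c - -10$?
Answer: $3608$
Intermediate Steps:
$U{\left(c \right)} = 10 + c$ ($U{\left(c \right)} = c + 10 = 10 + c$)
$d{\left(Q \right)} = 27 - Q$
$\left(V{\left(-29 \right)} + G{\left(-46,18 \right)}\right) \left(d{\left(64 \right)} + U{\left(38 \right)}\right) = \left(\left(-5 - 29\right)^{2} - 828\right) \left(\left(27 - 64\right) + \left(10 + 38\right)\right) = \left(\left(-34\right)^{2} - 828\right) \left(\left(27 - 64\right) + 48\right) = \left(1156 - 828\right) \left(-37 + 48\right) = 328 \cdot 11 = 3608$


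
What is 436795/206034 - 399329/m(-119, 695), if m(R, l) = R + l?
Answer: -13670626211/19779264 ≈ -691.16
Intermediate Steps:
436795/206034 - 399329/m(-119, 695) = 436795/206034 - 399329/(-119 + 695) = 436795*(1/206034) - 399329/576 = 436795/206034 - 399329*1/576 = 436795/206034 - 399329/576 = -13670626211/19779264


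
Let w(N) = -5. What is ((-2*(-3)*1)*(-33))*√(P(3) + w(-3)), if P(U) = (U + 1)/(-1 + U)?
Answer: -198*I*√3 ≈ -342.95*I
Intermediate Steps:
P(U) = (1 + U)/(-1 + U)
((-2*(-3)*1)*(-33))*√(P(3) + w(-3)) = ((-2*(-3)*1)*(-33))*√((1 + 3)/(-1 + 3) - 5) = ((6*1)*(-33))*√(4/2 - 5) = (6*(-33))*√((½)*4 - 5) = -198*√(2 - 5) = -198*I*√3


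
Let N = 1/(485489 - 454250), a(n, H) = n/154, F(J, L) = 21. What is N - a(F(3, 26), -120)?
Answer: -93695/687258 ≈ -0.13633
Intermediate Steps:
a(n, H) = n/154 (a(n, H) = n*(1/154) = n/154)
N = 1/31239 ≈ 3.2011e-5
N - a(F(3, 26), -120) = 1/31239 - 21/154 = 1/31239 - 1*3/22 = 1/31239 - 3/22 = -93695/687258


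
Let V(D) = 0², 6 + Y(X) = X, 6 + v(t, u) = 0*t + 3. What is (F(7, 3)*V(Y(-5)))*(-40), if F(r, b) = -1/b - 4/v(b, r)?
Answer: 0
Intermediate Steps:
v(t, u) = -3 (v(t, u) = -6 + (0*t + 3) = -6 + (0 + 3) = -6 + 3 = -3)
Y(X) = -6 + X
F(r, b) = 4/3 - 1/b (F(r, b) = -1/b - 4/(-3) = -1/b - 4*(-⅓) = -1/b + 4/3 = 4/3 - 1/b)
V(D) = 0
(F(7, 3)*V(Y(-5)))*(-40) = ((4/3 - 1/3)*0)*(-40) = ((4/3 - 1*⅓)*0)*(-40) = ((4/3 - ⅓)*0)*(-40) = (1*0)*(-40) = 0*(-40) = 0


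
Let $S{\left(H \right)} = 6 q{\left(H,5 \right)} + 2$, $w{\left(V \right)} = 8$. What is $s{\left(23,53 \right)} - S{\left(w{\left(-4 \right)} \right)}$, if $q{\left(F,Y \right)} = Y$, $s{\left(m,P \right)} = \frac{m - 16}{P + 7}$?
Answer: $- \frac{1913}{60} \approx -31.883$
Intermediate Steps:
$s{\left(m,P \right)} = \frac{-16 + m}{7 + P}$
$S{\left(H \right)} = 32$ ($S{\left(H \right)} = 6 \cdot 5 + 2 = 30 + 2 = 32$)
$s{\left(23,53 \right)} - S{\left(w{\left(-4 \right)} \right)} = \frac{-16 + 23}{7 + 53} - 32 = \frac{1}{60} \cdot 7 - 32 = \frac{7}{60} - 32 = - \frac{1913}{60}$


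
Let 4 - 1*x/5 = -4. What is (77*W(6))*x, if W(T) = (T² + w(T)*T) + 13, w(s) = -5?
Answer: 58520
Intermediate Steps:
x = 40 (x = 20 - 5*(-4) = 20 + 20 = 40)
W(T) = 13 + T² - 5*T (W(T) = (T² - 5*T) + 13 = 13 + T² - 5*T)
(77*W(6))*x = (77*(13 + 6² - 5*6))*40 = (77*(13 + 36 - 30))*40 = (77*19)*40 = 1463*40 = 58520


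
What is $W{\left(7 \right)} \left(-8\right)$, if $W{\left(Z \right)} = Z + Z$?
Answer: $-112$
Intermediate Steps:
$W{\left(Z \right)} = 2 Z$
$W{\left(7 \right)} \left(-8\right) = 2 \cdot 7 \left(-8\right) = 14 \left(-8\right) = -112$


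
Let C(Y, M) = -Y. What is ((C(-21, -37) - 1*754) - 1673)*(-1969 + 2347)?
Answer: -909468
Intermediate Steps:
((C(-21, -37) - 1*754) - 1673)*(-1969 + 2347) = ((-1*(-21) - 1*754) - 1673)*(-1969 + 2347) = ((21 - 754) - 1673)*378 = (-733 - 1673)*378 = -2406*378 = -909468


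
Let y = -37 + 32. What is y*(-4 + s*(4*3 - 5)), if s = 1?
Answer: -15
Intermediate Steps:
y = -5
y*(-4 + s*(4*3 - 5)) = -5*(-4 + 1*(4*3 - 5)) = -5*(-4 + 1*(12 - 5)) = -5*(-4 + 1*7) = -5*(-4 + 7) = -5*3 = -15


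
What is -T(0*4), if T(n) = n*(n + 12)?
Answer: 0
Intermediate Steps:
T(n) = n*(12 + n)
-T(0*4) = -0*4*(12 + 0*4) = -0*(12 + 0) = -0*12 = -1*0 = 0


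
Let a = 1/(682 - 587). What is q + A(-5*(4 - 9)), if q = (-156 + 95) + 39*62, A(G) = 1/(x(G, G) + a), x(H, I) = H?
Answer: 5600327/2376 ≈ 2357.0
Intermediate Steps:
a = 1/95 ≈ 0.010526
A(G) = 1/(1/95 + G) (A(G) = 1/(G + 1/95) = 1/(1/95 + G))
q = 2357 (q = -61 + 2418 = 2357)
q + A(-5*(4 - 9)) = 2357 + 95/(1 + 95*(-5*(4 - 9))) = 2357 + 95/(1 + 95*(-5*(-5))) = 2357 + 95/(1 + 95*25) = 2357 + 95/(1 + 2375) = 2357 + 95/2376 = 5600327/2376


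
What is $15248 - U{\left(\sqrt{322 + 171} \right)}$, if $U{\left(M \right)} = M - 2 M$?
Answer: $15248 + \sqrt{493} \approx 15270.0$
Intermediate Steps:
$U{\left(M \right)} = - M$
$15248 - U{\left(\sqrt{322 + 171} \right)} = 15248 - - \sqrt{322 + 171} = 15248 - - \sqrt{493} = 15248 + \sqrt{493}$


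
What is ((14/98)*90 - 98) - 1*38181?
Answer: -267863/7 ≈ -38266.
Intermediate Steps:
((14/98)*90 - 98) - 1*38181 = ((14*(1/98))*90 - 98) - 38181 = ((1/7)*90 - 98) - 38181 = (90/7 - 98) - 38181 = -596/7 - 38181 = -267863/7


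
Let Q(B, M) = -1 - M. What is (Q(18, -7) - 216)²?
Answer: 44100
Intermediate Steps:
(Q(18, -7) - 216)² = ((-1 - 1*(-7)) - 216)² = ((-1 + 7) - 216)² = (6 - 216)² = (-210)² = 44100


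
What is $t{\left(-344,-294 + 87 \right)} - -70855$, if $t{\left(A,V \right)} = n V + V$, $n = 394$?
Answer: $-10910$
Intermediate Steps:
$t{\left(A,V \right)} = 395 V$ ($t{\left(A,V \right)} = 394 V + V = 395 V$)
$t{\left(-344,-294 + 87 \right)} - -70855 = 395 \left(-294 + 87\right) - -70855 = 395 \left(-207\right) + 70855 = -81765 + 70855 = -10910$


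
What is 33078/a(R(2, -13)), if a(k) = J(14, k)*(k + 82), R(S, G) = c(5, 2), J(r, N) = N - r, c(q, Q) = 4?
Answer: -16539/430 ≈ -38.463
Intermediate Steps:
R(S, G) = 4
a(k) = (-14 + k)*(82 + k) (a(k) = (k - 1*14)*(k + 82) = (k - 14)*(82 + k) = (-14 + k)*(82 + k))
33078/a(R(2, -13)) = 33078/(((-14 + 4)*(82 + 4))) = 33078/((-10*86)) = 33078/(-860) = 33078*(-1/860) = -16539/430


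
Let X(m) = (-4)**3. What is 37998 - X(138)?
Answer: 38062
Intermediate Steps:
X(m) = -64
37998 - X(138) = 37998 - 1*(-64) = 37998 + 64 = 38062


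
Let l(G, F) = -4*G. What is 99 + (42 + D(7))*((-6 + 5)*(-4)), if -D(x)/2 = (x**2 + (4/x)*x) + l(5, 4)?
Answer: 3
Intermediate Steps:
D(x) = 32 - 2*x**2 (D(x) = -2*((x**2 + (4/x)*x) - 4*5) = -2*((x**2 + 4) - 20) = -2*((4 + x**2) - 20) = -2*(-16 + x**2) = 32 - 2*x**2)
99 + (42 + D(7))*((-6 + 5)*(-4)) = 99 + (42 + (32 - 2*7**2))*((-6 + 5)*(-4)) = 99 + (42 + (32 - 2*49))*(-1*(-4)) = 99 + (42 + (32 - 98))*4 = 99 + (42 - 66)*4 = 99 - 24*4 = 99 - 96 = 3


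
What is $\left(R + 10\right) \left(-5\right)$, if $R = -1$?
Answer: $-45$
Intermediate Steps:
$\left(R + 10\right) \left(-5\right) = \left(-1 + 10\right) \left(-5\right) = 9 \left(-5\right) = -45$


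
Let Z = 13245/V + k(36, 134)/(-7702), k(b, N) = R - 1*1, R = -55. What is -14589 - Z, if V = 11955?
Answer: -44780667232/3069247 ≈ -14590.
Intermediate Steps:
k(b, N) = -56 (k(b, N) = -55 - 1*1 = -55 - 1 = -56)
Z = 3422749/3069247 (Z = 13245/11955 - 56/(-7702) = 13245*(1/11955) - 56*(-1/7702) = 883/797 + 28/3851 = 3422749/3069247 ≈ 1.1152)
-14589 - Z = -14589 - 1*3422749/3069247 = -14589 - 3422749/3069247 = -44780667232/3069247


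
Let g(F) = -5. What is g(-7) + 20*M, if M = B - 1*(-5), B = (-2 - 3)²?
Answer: 595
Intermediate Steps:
B = 25 (B = (-5)² = 25)
M = 30 (M = 25 - 1*(-5) = 25 + 5 = 30)
g(-7) + 20*M = -5 + 20*30 = -5 + 600 = 595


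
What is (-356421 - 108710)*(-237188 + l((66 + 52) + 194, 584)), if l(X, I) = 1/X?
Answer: 34420928922805/312 ≈ 1.1032e+11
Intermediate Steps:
(-356421 - 108710)*(-237188 + l((66 + 52) + 194, 584)) = (-356421 - 108710)*(-237188 + 1/((66 + 52) + 194)) = -465131*(-237188 + 1/(118 + 194)) = -465131*(-237188 + 1/312) = -465131*(-74002655/312) = 34420928922805/312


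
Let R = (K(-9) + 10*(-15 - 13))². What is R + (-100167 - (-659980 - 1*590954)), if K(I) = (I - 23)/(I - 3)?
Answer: 11049127/9 ≈ 1.2277e+6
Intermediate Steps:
K(I) = (-23 + I)/(-3 + I)
R = 692224/9 (R = ((-23 - 9)/(-3 - 9) + 10*(-15 - 13))² = (-32/(-12) + 10*(-28))² = (-1/12*(-32) - 280)² = (8/3 - 280)² = (-832/3)² = 692224/9 ≈ 76914.)
R + (-100167 - (-659980 - 1*590954)) = 692224/9 + (-100167 - (-659980 - 1*590954)) = 692224/9 + (-100167 - (-659980 - 590954)) = 692224/9 + (-100167 - 1*(-1250934)) = 692224/9 + (-100167 + 1250934) = 692224/9 + 1150767 = 11049127/9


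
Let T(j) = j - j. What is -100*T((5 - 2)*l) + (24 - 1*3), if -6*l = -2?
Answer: 21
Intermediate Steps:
l = ⅓ (l = -⅙*(-2) = ⅓ ≈ 0.33333)
T(j) = 0
-100*T((5 - 2)*l) + (24 - 1*3) = -100*0 + (24 - 1*3) = 0 + (24 - 3) = 0 + 21 = 21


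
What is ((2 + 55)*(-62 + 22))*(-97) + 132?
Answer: 221292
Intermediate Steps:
((2 + 55)*(-62 + 22))*(-97) + 132 = (57*(-40))*(-97) + 132 = -2280*(-97) + 132 = 221160 + 132 = 221292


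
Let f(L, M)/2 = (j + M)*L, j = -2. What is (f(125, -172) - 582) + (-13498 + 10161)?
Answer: -47419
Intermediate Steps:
f(L, M) = 2*L*(-2 + M) (f(L, M) = 2*((-2 + M)*L) = 2*(L*(-2 + M)) = 2*L*(-2 + M))
(f(125, -172) - 582) + (-13498 + 10161) = (2*125*(-2 - 172) - 582) + (-13498 + 10161) = (2*125*(-174) - 582) - 3337 = (-43500 - 582) - 3337 = -44082 - 3337 = -47419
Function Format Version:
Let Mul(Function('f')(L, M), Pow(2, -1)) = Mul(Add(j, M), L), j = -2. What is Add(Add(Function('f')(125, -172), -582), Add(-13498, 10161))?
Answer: -47419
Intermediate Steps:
Function('f')(L, M) = Mul(2, L, Add(-2, M)) (Function('f')(L, M) = Mul(2, Mul(Add(-2, M), L)) = Mul(2, Mul(L, Add(-2, M))) = Mul(2, L, Add(-2, M)))
Add(Add(Function('f')(125, -172), -582), Add(-13498, 10161)) = Add(Add(Mul(2, 125, Add(-2, -172)), -582), Add(-13498, 10161)) = Add(Add(Mul(2, 125, -174), -582), -3337) = Add(Add(-43500, -582), -3337) = Add(-44082, -3337) = -47419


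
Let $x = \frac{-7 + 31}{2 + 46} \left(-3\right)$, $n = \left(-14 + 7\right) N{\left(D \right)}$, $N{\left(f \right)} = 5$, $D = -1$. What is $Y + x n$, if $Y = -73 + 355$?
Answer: $\frac{669}{2} \approx 334.5$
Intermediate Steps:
$Y = 282$
$n = -35$ ($n = \left(-14 + 7\right) 5 = \left(-7\right) 5 = -35$)
$x = - \frac{3}{2}$ ($x = \frac{24}{48} \left(-3\right) = 24 \cdot \frac{1}{48} \left(-3\right) = \frac{1}{2} \left(-3\right) = - \frac{3}{2} \approx -1.5$)
$Y + x n = 282 - - \frac{105}{2} = 282 + \frac{105}{2} = \frac{669}{2}$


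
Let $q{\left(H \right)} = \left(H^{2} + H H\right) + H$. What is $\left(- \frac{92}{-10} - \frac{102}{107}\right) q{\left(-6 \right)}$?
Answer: $\frac{291192}{535} \approx 544.28$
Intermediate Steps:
$q{\left(H \right)} = H + 2 H^{2}$ ($q{\left(H \right)} = \left(H^{2} + H^{2}\right) + H = 2 H^{2} + H = H + 2 H^{2}$)
$\left(- \frac{92}{-10} - \frac{102}{107}\right) q{\left(-6 \right)} = \left(- \frac{92}{-10} - \frac{102}{107}\right) \left(- 6 \left(1 + 2 \left(-6\right)\right)\right) = \left(\left(-92\right) \left(- \frac{1}{10}\right) - \frac{102}{107}\right) \left(- 6 \left(1 - 12\right)\right) = \left(\frac{46}{5} - \frac{102}{107}\right) \left(\left(-6\right) \left(-11\right)\right) = \frac{4412}{535} \cdot 66 = \frac{291192}{535}$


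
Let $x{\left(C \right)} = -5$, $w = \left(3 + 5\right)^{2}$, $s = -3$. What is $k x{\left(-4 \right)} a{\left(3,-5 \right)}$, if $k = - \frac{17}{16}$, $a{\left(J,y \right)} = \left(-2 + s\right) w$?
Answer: $-1700$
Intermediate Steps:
$w = 64$ ($w = 8^{2} = 64$)
$a{\left(J,y \right)} = -320$ ($a{\left(J,y \right)} = \left(-2 - 3\right) 64 = \left(-5\right) 64 = -320$)
$k = - \frac{17}{16}$ ($k = \left(-17\right) \frac{1}{16} = - \frac{17}{16} \approx -1.0625$)
$k x{\left(-4 \right)} a{\left(3,-5 \right)} = \left(- \frac{17}{16}\right) \left(-5\right) \left(-320\right) = \frac{85}{16} \left(-320\right) = -1700$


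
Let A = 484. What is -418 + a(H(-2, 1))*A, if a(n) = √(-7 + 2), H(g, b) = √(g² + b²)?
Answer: -418 + 484*I*√5 ≈ -418.0 + 1082.3*I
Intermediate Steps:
H(g, b) = √(b² + g²)
a(n) = I*√5 (a(n) = √(-5) = I*√5)
-418 + a(H(-2, 1))*A = -418 + (I*√5)*484 = -418 + 484*I*√5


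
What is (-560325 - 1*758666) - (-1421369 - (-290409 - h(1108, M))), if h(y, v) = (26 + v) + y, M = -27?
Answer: -189138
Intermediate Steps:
h(y, v) = 26 + v + y
(-560325 - 1*758666) - (-1421369 - (-290409 - h(1108, M))) = (-560325 - 1*758666) - (-1421369 - (-290409 - (26 - 27 + 1108))) = (-560325 - 758666) - (-1421369 - (-290409 - 1*1107)) = -1318991 - (-1421369 - (-290409 - 1107)) = -1318991 - (-1421369 - 1*(-291516)) = -1318991 - (-1421369 + 291516) = -1318991 - 1*(-1129853) = -1318991 + 1129853 = -189138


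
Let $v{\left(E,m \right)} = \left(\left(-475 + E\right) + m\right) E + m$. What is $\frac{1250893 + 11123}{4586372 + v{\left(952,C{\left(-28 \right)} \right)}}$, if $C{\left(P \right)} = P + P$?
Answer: $\frac{45072}{178111} \approx 0.25306$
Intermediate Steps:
$C{\left(P \right)} = 2 P$
$v{\left(E,m \right)} = m + E \left(-475 + E + m\right)$ ($v{\left(E,m \right)} = \left(-475 + E + m\right) E + m = E \left(-475 + E + m\right) + m = m + E \left(-475 + E + m\right)$)
$\frac{1250893 + 11123}{4586372 + v{\left(952,C{\left(-28 \right)} \right)}} = \frac{1250893 + 11123}{4586372 + \left(2 \left(-28\right) + 952^{2} - 452200 + 952 \cdot 2 \left(-28\right)\right)} = \frac{1262016}{4586372 + \left(-56 + 906304 - 452200 + 952 \left(-56\right)\right)} = \frac{1262016}{4586372 - -400736} = \frac{1262016}{4586372 + 400736} = \frac{1262016}{4987108} = 1262016 \cdot \frac{1}{4987108} = \frac{45072}{178111}$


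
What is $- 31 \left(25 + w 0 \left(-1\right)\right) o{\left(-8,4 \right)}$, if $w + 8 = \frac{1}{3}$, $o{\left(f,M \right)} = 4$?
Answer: $-3100$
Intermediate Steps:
$w = - \frac{23}{3}$ ($w = -8 + \frac{1}{3} = - \frac{23}{3} \approx -7.6667$)
$- 31 \left(25 + w 0 \left(-1\right)\right) o{\left(-8,4 \right)} = - 31 \left(25 + \left(- \frac{23}{3}\right) 0 \left(-1\right)\right) 4 = - 31 \left(25 + 0 \left(-1\right)\right) 4 = - 31 \left(25 + 0\right) 4 = - 31 \cdot 25 \cdot 4 = \left(-31\right) 100 = -3100$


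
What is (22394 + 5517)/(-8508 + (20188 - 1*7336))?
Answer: 27911/4344 ≈ 6.4252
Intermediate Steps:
(22394 + 5517)/(-8508 + (20188 - 1*7336)) = 27911/(-8508 + (20188 - 7336)) = 27911/(-8508 + 12852) = 27911/4344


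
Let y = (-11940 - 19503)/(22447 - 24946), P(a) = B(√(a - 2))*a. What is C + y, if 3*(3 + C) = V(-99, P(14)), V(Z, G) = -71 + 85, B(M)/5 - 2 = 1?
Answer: 35608/2499 ≈ 14.249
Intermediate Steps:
B(M) = 15 (B(M) = 10 + 5*1 = 10 + 5 = 15)
P(a) = 15*a
V(Z, G) = 14
C = 5/3 (C = -3 + (⅓)*14 = -3 + 14/3 = 5/3 ≈ 1.6667)
y = 10481/833 (y = -31443/(-2499) = -31443*(-1/2499) = 10481/833 ≈ 12.582)
C + y = 5/3 + 10481/833 = 35608/2499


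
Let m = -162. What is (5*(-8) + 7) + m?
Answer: -195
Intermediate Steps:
(5*(-8) + 7) + m = (5*(-8) + 7) - 162 = (-40 + 7) - 162 = -33 - 162 = -195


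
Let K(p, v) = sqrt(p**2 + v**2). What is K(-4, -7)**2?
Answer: 65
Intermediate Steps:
K(-4, -7)**2 = (sqrt((-4)**2 + (-7)**2))**2 = (sqrt(16 + 49))**2 = (sqrt(65))**2 = 65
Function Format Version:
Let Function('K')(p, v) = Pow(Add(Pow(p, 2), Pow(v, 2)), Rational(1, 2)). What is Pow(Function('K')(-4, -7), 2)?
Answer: 65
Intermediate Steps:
Pow(Function('K')(-4, -7), 2) = Pow(Pow(Add(Pow(-4, 2), Pow(-7, 2)), Rational(1, 2)), 2) = Pow(Pow(Add(16, 49), Rational(1, 2)), 2) = Pow(Pow(65, Rational(1, 2)), 2) = 65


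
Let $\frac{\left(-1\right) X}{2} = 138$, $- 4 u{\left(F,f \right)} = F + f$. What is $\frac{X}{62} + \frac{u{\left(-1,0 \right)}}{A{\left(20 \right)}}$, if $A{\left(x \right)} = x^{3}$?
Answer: $- \frac{4415969}{992000} \approx -4.4516$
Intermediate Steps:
$u{\left(F,f \right)} = - \frac{F}{4} - \frac{f}{4}$ ($u{\left(F,f \right)} = - \frac{F + f}{4} = - \frac{F}{4} - \frac{f}{4}$)
$X = -276$ ($X = \left(-2\right) 138 = -276$)
$\frac{X}{62} + \frac{u{\left(-1,0 \right)}}{A{\left(20 \right)}} = - \frac{276}{62} + \frac{\left(- \frac{1}{4}\right) \left(-1\right) - 0}{20^{3}} = \left(-276\right) \frac{1}{62} + \frac{\frac{1}{4} + 0}{8000} = - \frac{138}{31} + \frac{1}{4} \cdot \frac{1}{8000} = - \frac{138}{31} + \frac{1}{32000} = - \frac{4415969}{992000}$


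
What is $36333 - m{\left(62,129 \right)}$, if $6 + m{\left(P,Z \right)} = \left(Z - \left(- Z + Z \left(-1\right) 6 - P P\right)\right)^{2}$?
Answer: $-23739037$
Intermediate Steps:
$m{\left(P,Z \right)} = -6 + \left(P^{2} + 8 Z\right)^{2}$ ($m{\left(P,Z \right)} = -6 + \left(Z - \left(- Z + Z \left(-1\right) 6 - P P\right)\right)^{2} = -6 + \left(Z - \left(- Z - P^{2} + - Z 6\right)\right)^{2} = -6 + \left(Z + \left(\left(Z + P^{2}\right) - - 6 Z\right)\right)^{2} = -6 + \left(Z + \left(\left(Z + P^{2}\right) + 6 Z\right)\right)^{2} = -6 + \left(Z + \left(P^{2} + 7 Z\right)\right)^{2} = -6 + \left(P^{2} + 8 Z\right)^{2}$)
$36333 - m{\left(62,129 \right)} = 36333 - \left(-6 + \left(62^{2} + 8 \cdot 129\right)^{2}\right) = 36333 - \left(-6 + \left(3844 + 1032\right)^{2}\right) = 36333 - \left(-6 + 4876^{2}\right) = 36333 - \left(-6 + 23775376\right) = 36333 - 23775370 = -23739037$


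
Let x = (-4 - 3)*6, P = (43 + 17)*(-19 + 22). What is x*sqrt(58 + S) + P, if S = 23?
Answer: -198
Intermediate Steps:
P = 180 (P = 60*3 = 180)
x = -42 (x = -7*6 = -42)
x*sqrt(58 + S) + P = -42*sqrt(58 + 23) + 180 = -42*sqrt(81) + 180 = -42*9 + 180 = -378 + 180 = -198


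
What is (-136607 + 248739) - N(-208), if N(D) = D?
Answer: 112340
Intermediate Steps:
(-136607 + 248739) - N(-208) = (-136607 + 248739) - 1*(-208) = 112132 + 208 = 112340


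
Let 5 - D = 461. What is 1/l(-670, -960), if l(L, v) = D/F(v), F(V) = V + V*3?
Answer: 160/19 ≈ 8.4211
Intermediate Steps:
D = -456 (D = 5 - 1*461 = 5 - 461 = -456)
F(V) = 4*V (F(V) = V + 3*V = 4*V)
l(L, v) = -114/v (l(L, v) = -456*1/(4*v) = -114/v)
1/l(-670, -960) = 1/(-114/(-960)) = 1/(-114*(-1/960)) = 1/(19/160) = 160/19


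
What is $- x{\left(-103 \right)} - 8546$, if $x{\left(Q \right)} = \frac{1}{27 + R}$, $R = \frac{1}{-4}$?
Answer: $- \frac{914426}{107} \approx -8546.0$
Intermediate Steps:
$R = - \frac{1}{4} \approx -0.25$
$x{\left(Q \right)} = \frac{4}{107}$ ($x{\left(Q \right)} = \frac{1}{27 - \frac{1}{4}} = \frac{1}{\frac{107}{4}} = \frac{4}{107}$)
$- x{\left(-103 \right)} - 8546 = \left(-1\right) \frac{4}{107} - 8546 = - \frac{4}{107} - 8546 = - \frac{914426}{107}$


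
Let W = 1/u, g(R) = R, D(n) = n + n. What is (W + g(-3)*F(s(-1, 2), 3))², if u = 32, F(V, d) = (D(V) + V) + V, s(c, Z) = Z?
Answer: 588289/1024 ≈ 574.50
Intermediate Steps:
D(n) = 2*n
F(V, d) = 4*V (F(V, d) = (2*V + V) + V = 3*V + V = 4*V)
W = 1/32 ≈ 0.031250
(W + g(-3)*F(s(-1, 2), 3))² = (1/32 - 12*2)² = (1/32 - 3*8)² = (1/32 - 24)² = (-767/32)² = 588289/1024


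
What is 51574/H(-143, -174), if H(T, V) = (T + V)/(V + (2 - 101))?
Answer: 14079702/317 ≈ 44415.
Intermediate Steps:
H(T, V) = (T + V)/(-99 + V) (H(T, V) = (T + V)/(V - 99) = (T + V)/(-99 + V))
51574/H(-143, -174) = 51574/(((-143 - 174)/(-99 - 174))) = 51574/((-317/(-273))) = 51574/((-1/273*(-317))) = 51574/(317/273) = 51574*(273/317) = 14079702/317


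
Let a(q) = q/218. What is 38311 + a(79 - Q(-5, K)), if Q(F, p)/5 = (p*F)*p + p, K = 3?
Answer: 8352087/218 ≈ 38312.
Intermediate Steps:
Q(F, p) = 5*p + 5*F*p² (Q(F, p) = 5*((p*F)*p + p) = 5*((F*p)*p + p) = 5*(F*p² + p) = 5*(p + F*p²) = 5*p + 5*F*p²)
a(q) = q/218 (a(q) = q*(1/218) = q/218)
38311 + a(79 - Q(-5, K)) = 38311 + (79 - 5*3*(1 - 5*3))/218 = 38311 + (79 - 5*3*(1 - 15))/218 = 38311 + (79 - 5*3*(-14))/218 = 38311 + (79 - 1*(-210))/218 = 38311 + (79 + 210)/218 = 38311 + (1/218)*289 = 38311 + 289/218 = 8352087/218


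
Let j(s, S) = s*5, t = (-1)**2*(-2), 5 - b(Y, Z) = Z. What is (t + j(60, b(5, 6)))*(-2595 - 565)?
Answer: -941680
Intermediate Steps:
b(Y, Z) = 5 - Z
t = -2 (t = 1*(-2) = -2)
j(s, S) = 5*s
(t + j(60, b(5, 6)))*(-2595 - 565) = (-2 + 5*60)*(-2595 - 565) = (-2 + 300)*(-3160) = 298*(-3160) = -941680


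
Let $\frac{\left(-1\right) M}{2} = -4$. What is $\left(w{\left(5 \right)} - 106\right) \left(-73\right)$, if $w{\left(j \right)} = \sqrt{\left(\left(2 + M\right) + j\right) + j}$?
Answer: $7738 - 146 \sqrt{5} \approx 7411.5$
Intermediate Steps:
$M = 8$ ($M = \left(-2\right) \left(-4\right) = 8$)
$w{\left(j \right)} = \sqrt{10 + 2 j}$ ($w{\left(j \right)} = \sqrt{\left(\left(2 + 8\right) + j\right) + j} = \sqrt{\left(10 + j\right) + j} = \sqrt{10 + 2 j}$)
$\left(w{\left(5 \right)} - 106\right) \left(-73\right) = \left(\sqrt{10 + 2 \cdot 5} - 106\right) \left(-73\right) = \left(\sqrt{10 + 10} - 106\right) \left(-73\right) = \left(\sqrt{20} - 106\right) \left(-73\right) = \left(2 \sqrt{5} - 106\right) \left(-73\right) = \left(-106 + 2 \sqrt{5}\right) \left(-73\right) = 7738 - 146 \sqrt{5}$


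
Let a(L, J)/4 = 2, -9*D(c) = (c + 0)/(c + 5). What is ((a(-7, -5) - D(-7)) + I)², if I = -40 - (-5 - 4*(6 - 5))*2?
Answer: 60025/324 ≈ 185.26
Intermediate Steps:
D(c) = -c/(9*(5 + c)) (D(c) = -(c + 0)/(9*(c + 5)) = -c/(9*(5 + c)))
I = -22 (I = -40 - (-5 - 4*1)*2 = -40 - (-5 - 4)*2 = -40 - (-9)*2 = -40 - 1*(-18) = -40 + 18 = -22)
a(L, J) = 8 (a(L, J) = 4*2 = 8)
((a(-7, -5) - D(-7)) + I)² = ((8 - (-1)*(-7)/(45 + 9*(-7))) - 22)² = ((8 - (-1)*(-7)/(45 - 63)) - 22)² = ((8 - (-1)*(-7)/(-18)) - 22)² = ((8 - (-1)*(-7)*(-1)/18) - 22)² = ((8 - 1*(-7/18)) - 22)² = ((8 + 7/18) - 22)² = (151/18 - 22)² = (-245/18)² = 60025/324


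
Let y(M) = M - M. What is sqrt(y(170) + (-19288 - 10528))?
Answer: 2*I*sqrt(7454) ≈ 172.67*I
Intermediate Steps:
y(M) = 0
sqrt(y(170) + (-19288 - 10528)) = sqrt(0 + (-19288 - 10528)) = sqrt(0 - 29816) = sqrt(-29816) = 2*I*sqrt(7454)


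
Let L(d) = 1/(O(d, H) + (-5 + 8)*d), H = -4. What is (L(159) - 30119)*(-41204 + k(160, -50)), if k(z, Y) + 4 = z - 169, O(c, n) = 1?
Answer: 593396244177/478 ≈ 1.2414e+9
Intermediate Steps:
k(z, Y) = -173 + z (k(z, Y) = -4 + (z - 169) = -4 + (-169 + z) = -173 + z)
L(d) = 1/(1 + 3*d) (L(d) = 1/(1 + (-5 + 8)*d) = 1/(1 + 3*d))
(L(159) - 30119)*(-41204 + k(160, -50)) = (1/(1 + 3*159) - 30119)*(-41204 + (-173 + 160)) = (1/(1 + 477) - 30119)*(-41204 - 13) = (1/478 - 30119)*(-41217) = -14396881/478*(-41217) = 593396244177/478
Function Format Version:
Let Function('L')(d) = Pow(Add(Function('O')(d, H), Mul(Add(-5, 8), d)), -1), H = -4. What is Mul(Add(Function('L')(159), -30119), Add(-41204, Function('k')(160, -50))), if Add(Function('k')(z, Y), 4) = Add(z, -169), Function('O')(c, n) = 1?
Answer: Rational(593396244177, 478) ≈ 1.2414e+9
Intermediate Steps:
Function('k')(z, Y) = Add(-173, z) (Function('k')(z, Y) = Add(-4, Add(z, -169)) = Add(-4, Add(-169, z)) = Add(-173, z))
Function('L')(d) = Pow(Add(1, Mul(3, d)), -1) (Function('L')(d) = Pow(Add(1, Mul(Add(-5, 8), d)), -1) = Pow(Add(1, Mul(3, d)), -1))
Mul(Add(Function('L')(159), -30119), Add(-41204, Function('k')(160, -50))) = Mul(Add(Pow(Add(1, Mul(3, 159)), -1), -30119), Add(-41204, Add(-173, 160))) = Mul(Add(Pow(Add(1, 477), -1), -30119), Add(-41204, -13)) = Mul(Add(Pow(478, -1), -30119), -41217) = Mul(Add(Rational(1, 478), -30119), -41217) = Mul(Rational(-14396881, 478), -41217) = Rational(593396244177, 478)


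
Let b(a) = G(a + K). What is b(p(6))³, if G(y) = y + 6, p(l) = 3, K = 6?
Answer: 3375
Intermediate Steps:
G(y) = 6 + y
b(a) = 12 + a (b(a) = 6 + (a + 6) = 6 + (6 + a) = 12 + a)
b(p(6))³ = (12 + 3)³ = 15³ = 3375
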